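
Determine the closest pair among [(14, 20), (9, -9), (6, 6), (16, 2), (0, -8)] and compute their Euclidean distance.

Computing all pairwise distances among 5 points:

d((14, 20), (9, -9)) = 29.4279
d((14, 20), (6, 6)) = 16.1245
d((14, 20), (16, 2)) = 18.1108
d((14, 20), (0, -8)) = 31.305
d((9, -9), (6, 6)) = 15.2971
d((9, -9), (16, 2)) = 13.0384
d((9, -9), (0, -8)) = 9.0554 <-- minimum
d((6, 6), (16, 2)) = 10.7703
d((6, 6), (0, -8)) = 15.2315
d((16, 2), (0, -8)) = 18.868

Closest pair: (9, -9) and (0, -8) with distance 9.0554

The closest pair is (9, -9) and (0, -8) with Euclidean distance 9.0554. For 5 points, brute-force pairwise comparison is shown above. For large n, the divide-and-conquer algorithm (sort by x, recurse on halves, check the dividing strip) achieves O(n log n).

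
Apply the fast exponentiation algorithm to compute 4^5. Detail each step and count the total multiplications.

Computing 4^5 by squaring (build up from 4^1; each line after the first costs one multiplication):

4^1 = 4
4^2 = (4^1)^2 = 4^2 = 16
4^4 = (4^2)^2 = 16^2 = 256
4^5 = 4 * 4^4 = 4 * 256 = 1024

Result: 1024
Multiplications needed: 3 (3 lines after 4^1)

4^5 = 1024. Using exponentiation by squaring, this requires 3 multiplications. The key idea: if the exponent is even, square the half-power; if odd, multiply by the base once.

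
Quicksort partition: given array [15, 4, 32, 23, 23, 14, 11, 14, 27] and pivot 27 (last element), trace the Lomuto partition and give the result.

Lomuto partition with pivot = 27:

Initial array: [15, 4, 32, 23, 23, 14, 11, 14, 27]

arr[0]=15 <= 27: swap with position 0, array becomes [15, 4, 32, 23, 23, 14, 11, 14, 27]
arr[1]=4 <= 27: swap with position 1, array becomes [15, 4, 32, 23, 23, 14, 11, 14, 27]
arr[2]=32 > 27: no swap
arr[3]=23 <= 27: swap with position 2, array becomes [15, 4, 23, 32, 23, 14, 11, 14, 27]
arr[4]=23 <= 27: swap with position 3, array becomes [15, 4, 23, 23, 32, 14, 11, 14, 27]
arr[5]=14 <= 27: swap with position 4, array becomes [15, 4, 23, 23, 14, 32, 11, 14, 27]
arr[6]=11 <= 27: swap with position 5, array becomes [15, 4, 23, 23, 14, 11, 32, 14, 27]
arr[7]=14 <= 27: swap with position 6, array becomes [15, 4, 23, 23, 14, 11, 14, 32, 27]

Place pivot at position 7: [15, 4, 23, 23, 14, 11, 14, 27, 32]
Pivot position: 7

After partitioning with pivot 27, the array becomes [15, 4, 23, 23, 14, 11, 14, 27, 32]. The pivot is placed at index 7. All elements to the left of the pivot are <= 27, and all elements to the right are > 27.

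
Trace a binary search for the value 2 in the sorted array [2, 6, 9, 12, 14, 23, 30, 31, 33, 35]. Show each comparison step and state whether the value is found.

Binary search for 2 in [2, 6, 9, 12, 14, 23, 30, 31, 33, 35]:

lo=0, hi=9, mid=4, arr[mid]=14 -> 14 > 2, search left half
lo=0, hi=3, mid=1, arr[mid]=6 -> 6 > 2, search left half
lo=0, hi=0, mid=0, arr[mid]=2 -> Found target at index 0!

Binary search finds 2 at index 0 after 3 comparisons. The search repeatedly halves the search space by comparing with the middle element.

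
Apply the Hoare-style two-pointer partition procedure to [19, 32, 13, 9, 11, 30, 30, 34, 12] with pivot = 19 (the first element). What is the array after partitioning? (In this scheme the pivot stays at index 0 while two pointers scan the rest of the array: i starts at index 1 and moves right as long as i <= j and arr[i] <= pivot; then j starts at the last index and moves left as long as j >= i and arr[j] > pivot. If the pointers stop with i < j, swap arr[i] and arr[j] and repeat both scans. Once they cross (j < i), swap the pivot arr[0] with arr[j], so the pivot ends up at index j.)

Hoare-style two-pointer partition with pivot = 19:

Initial array: [19, 32, 13, 9, 11, 30, 30, 34, 12]

Pointers start at i = 1, j = 8.
i stops at index 1 (arr[1]=32 > 19), j stops at index 8 (arr[8]=12 <= 19): swap arr[1] and arr[8], array becomes [19, 12, 13, 9, 11, 30, 30, 34, 32]
i ends at 5, j ends at 4: the pointers have crossed (j < i), so scanning stops.

Swap pivot arr[0] with arr[4] to place pivot at position 4: [11, 12, 13, 9, 19, 30, 30, 34, 32]
Pivot position: 4

After partitioning with pivot 19, the array becomes [11, 12, 13, 9, 19, 30, 30, 34, 32]. The pivot is placed at index 4. All elements to the left of the pivot are <= 19, and all elements to the right are > 19.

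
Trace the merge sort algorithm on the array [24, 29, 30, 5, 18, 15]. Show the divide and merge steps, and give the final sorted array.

Merge sort trace:

Split: [24, 29, 30, 5, 18, 15] -> [24, 29, 30] and [5, 18, 15]
  Split: [24, 29, 30] -> [24] and [29, 30]
    Split: [29, 30] -> [29] and [30]
    Merge: [29] + [30] -> [29, 30]
  Merge: [24] + [29, 30] -> [24, 29, 30]
  Split: [5, 18, 15] -> [5] and [18, 15]
    Split: [18, 15] -> [18] and [15]
    Merge: [18] + [15] -> [15, 18]
  Merge: [5] + [15, 18] -> [5, 15, 18]
Merge: [24, 29, 30] + [5, 15, 18] -> [5, 15, 18, 24, 29, 30]

Final sorted array: [5, 15, 18, 24, 29, 30]

The merge sort proceeds by recursively splitting the array and merging sorted halves.
After all merges, the sorted array is [5, 15, 18, 24, 29, 30].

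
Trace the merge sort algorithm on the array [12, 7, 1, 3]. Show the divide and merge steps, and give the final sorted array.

Merge sort trace:

Split: [12, 7, 1, 3] -> [12, 7] and [1, 3]
  Split: [12, 7] -> [12] and [7]
  Merge: [12] + [7] -> [7, 12]
  Split: [1, 3] -> [1] and [3]
  Merge: [1] + [3] -> [1, 3]
Merge: [7, 12] + [1, 3] -> [1, 3, 7, 12]

Final sorted array: [1, 3, 7, 12]

The merge sort proceeds by recursively splitting the array and merging sorted halves.
After all merges, the sorted array is [1, 3, 7, 12].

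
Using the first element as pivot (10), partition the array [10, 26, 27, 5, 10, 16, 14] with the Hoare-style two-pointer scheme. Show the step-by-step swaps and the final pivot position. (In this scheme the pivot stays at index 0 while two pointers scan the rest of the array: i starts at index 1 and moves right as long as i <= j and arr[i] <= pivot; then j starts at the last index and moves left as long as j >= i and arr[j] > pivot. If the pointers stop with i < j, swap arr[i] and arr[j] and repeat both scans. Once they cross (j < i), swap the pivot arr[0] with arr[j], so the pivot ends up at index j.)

Hoare-style two-pointer partition with pivot = 10:

Initial array: [10, 26, 27, 5, 10, 16, 14]

Pointers start at i = 1, j = 6.
i stops at index 1 (arr[1]=26 > 10), j stops at index 4 (arr[4]=10 <= 10): swap arr[1] and arr[4], array becomes [10, 10, 27, 5, 26, 16, 14]
i stops at index 2 (arr[2]=27 > 10), j stops at index 3 (arr[3]=5 <= 10): swap arr[2] and arr[3], array becomes [10, 10, 5, 27, 26, 16, 14]
i ends at 3, j ends at 2: the pointers have crossed (j < i), so scanning stops.

Swap pivot arr[0] with arr[2] to place pivot at position 2: [5, 10, 10, 27, 26, 16, 14]
Pivot position: 2

After partitioning with pivot 10, the array becomes [5, 10, 10, 27, 26, 16, 14]. The pivot is placed at index 2. All elements to the left of the pivot are <= 10, and all elements to the right are > 10.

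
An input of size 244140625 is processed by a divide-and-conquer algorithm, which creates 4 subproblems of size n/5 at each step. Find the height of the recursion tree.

For divide and conquer with division factor 5:

Problem sizes at each level:
Level 0: 244140625
Level 1: 48828125
Level 2: 9765625
Level 3: 1953125
Level 4: 390625
Level 5: 78125
Level 6: 15625
Level 7: 3125
Level 8: 625
Level 9: 125
Level 10: 25
Level 11: 5
Level 12: 1

The root is level 0 and the size-1 base case is level 12 (the tree spans levels 0 through 12, i.e. 13 levels counting the root), so the depth is the number of divisions: log_5(244140625) = 12

The recursion tree depth is log_5(244140625) = 12. At each level, the problem size is divided by 5, so it takes 12 divisions to reduce to a base case of size 1. The algorithm makes 4 recursive calls at each level.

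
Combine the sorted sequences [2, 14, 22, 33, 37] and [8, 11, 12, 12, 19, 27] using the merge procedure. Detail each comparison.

Merging process:

Compare 2 vs 8: take 2 from left. Merged: [2]
Compare 14 vs 8: take 8 from right. Merged: [2, 8]
Compare 14 vs 11: take 11 from right. Merged: [2, 8, 11]
Compare 14 vs 12: take 12 from right. Merged: [2, 8, 11, 12]
Compare 14 vs 12: take 12 from right. Merged: [2, 8, 11, 12, 12]
Compare 14 vs 19: take 14 from left. Merged: [2, 8, 11, 12, 12, 14]
Compare 22 vs 19: take 19 from right. Merged: [2, 8, 11, 12, 12, 14, 19]
Compare 22 vs 27: take 22 from left. Merged: [2, 8, 11, 12, 12, 14, 19, 22]
Compare 33 vs 27: take 27 from right. Merged: [2, 8, 11, 12, 12, 14, 19, 22, 27]
Append remaining from left: [33, 37]. Merged: [2, 8, 11, 12, 12, 14, 19, 22, 27, 33, 37]

Final merged array: [2, 8, 11, 12, 12, 14, 19, 22, 27, 33, 37]
Total comparisons: 9

The merged array is [2, 8, 11, 12, 12, 14, 19, 22, 27, 33, 37], requiring 9 comparisons. The merge step runs in O(n) time where n is the total number of elements.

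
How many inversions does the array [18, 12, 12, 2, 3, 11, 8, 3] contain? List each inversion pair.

Finding inversions in [18, 12, 12, 2, 3, 11, 8, 3]:

(0, 1): arr[0]=18 > arr[1]=12
(0, 2): arr[0]=18 > arr[2]=12
(0, 3): arr[0]=18 > arr[3]=2
(0, 4): arr[0]=18 > arr[4]=3
(0, 5): arr[0]=18 > arr[5]=11
(0, 6): arr[0]=18 > arr[6]=8
(0, 7): arr[0]=18 > arr[7]=3
(1, 3): arr[1]=12 > arr[3]=2
(1, 4): arr[1]=12 > arr[4]=3
(1, 5): arr[1]=12 > arr[5]=11
(1, 6): arr[1]=12 > arr[6]=8
(1, 7): arr[1]=12 > arr[7]=3
(2, 3): arr[2]=12 > arr[3]=2
(2, 4): arr[2]=12 > arr[4]=3
(2, 5): arr[2]=12 > arr[5]=11
(2, 6): arr[2]=12 > arr[6]=8
(2, 7): arr[2]=12 > arr[7]=3
(5, 6): arr[5]=11 > arr[6]=8
(5, 7): arr[5]=11 > arr[7]=3
(6, 7): arr[6]=8 > arr[7]=3

Total inversions: 20

The array has 20 inversion(s): (0,1), (0,2), (0,3), (0,4), (0,5), (0,6), (0,7), (1,3), (1,4), (1,5), (1,6), (1,7), (2,3), (2,4), (2,5), (2,6), (2,7), (5,6), (5,7), (6,7). Each pair (i,j) satisfies i < j and arr[i] > arr[j].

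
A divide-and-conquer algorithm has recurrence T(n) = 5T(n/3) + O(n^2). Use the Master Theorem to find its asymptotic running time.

Master Theorem for T(n) = 5T(n/3) + O(n^2):

a = 5, b = 3, c = 2
log_b(a) = log_3(5) = 1.4650

Case 3: c = 2 > log_3(5) = 1.4650
T(n) = O(n^2) = O(n^2)

For T(n) = 5T(n/3) + O(n^2): log_3(5) = 1.4650. This is Case 3 of the Master Theorem (c > log_b(a), work dominated by root), giving O(n^2).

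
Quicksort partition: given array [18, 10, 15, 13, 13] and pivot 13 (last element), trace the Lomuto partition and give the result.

Lomuto partition with pivot = 13:

Initial array: [18, 10, 15, 13, 13]

arr[0]=18 > 13: no swap
arr[1]=10 <= 13: swap with position 0, array becomes [10, 18, 15, 13, 13]
arr[2]=15 > 13: no swap
arr[3]=13 <= 13: swap with position 1, array becomes [10, 13, 15, 18, 13]

Place pivot at position 2: [10, 13, 13, 18, 15]
Pivot position: 2

After partitioning with pivot 13, the array becomes [10, 13, 13, 18, 15]. The pivot is placed at index 2. All elements to the left of the pivot are <= 13, and all elements to the right are > 13.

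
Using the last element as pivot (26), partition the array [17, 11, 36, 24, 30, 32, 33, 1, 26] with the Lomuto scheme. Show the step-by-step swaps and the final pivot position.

Lomuto partition with pivot = 26:

Initial array: [17, 11, 36, 24, 30, 32, 33, 1, 26]

arr[0]=17 <= 26: swap with position 0, array becomes [17, 11, 36, 24, 30, 32, 33, 1, 26]
arr[1]=11 <= 26: swap with position 1, array becomes [17, 11, 36, 24, 30, 32, 33, 1, 26]
arr[2]=36 > 26: no swap
arr[3]=24 <= 26: swap with position 2, array becomes [17, 11, 24, 36, 30, 32, 33, 1, 26]
arr[4]=30 > 26: no swap
arr[5]=32 > 26: no swap
arr[6]=33 > 26: no swap
arr[7]=1 <= 26: swap with position 3, array becomes [17, 11, 24, 1, 30, 32, 33, 36, 26]

Place pivot at position 4: [17, 11, 24, 1, 26, 32, 33, 36, 30]
Pivot position: 4

After partitioning with pivot 26, the array becomes [17, 11, 24, 1, 26, 32, 33, 36, 30]. The pivot is placed at index 4. All elements to the left of the pivot are <= 26, and all elements to the right are > 26.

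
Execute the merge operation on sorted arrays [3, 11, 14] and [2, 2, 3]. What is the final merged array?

Merging process:

Compare 3 vs 2: take 2 from right. Merged: [2]
Compare 3 vs 2: take 2 from right. Merged: [2, 2]
Compare 3 vs 3: take 3 from left. Merged: [2, 2, 3]
Compare 11 vs 3: take 3 from right. Merged: [2, 2, 3, 3]
Append remaining from left: [11, 14]. Merged: [2, 2, 3, 3, 11, 14]

Final merged array: [2, 2, 3, 3, 11, 14]
Total comparisons: 4

The merged array is [2, 2, 3, 3, 11, 14], requiring 4 comparisons. The merge step runs in O(n) time where n is the total number of elements.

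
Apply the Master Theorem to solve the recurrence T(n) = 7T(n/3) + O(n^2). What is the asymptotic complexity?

Master Theorem for T(n) = 7T(n/3) + O(n^2):

a = 7, b = 3, c = 2
log_b(a) = log_3(7) = 1.7712

Case 3: c = 2 > log_3(7) = 1.7712
T(n) = O(n^2) = O(n^2)

For T(n) = 7T(n/3) + O(n^2): log_3(7) = 1.7712. This is Case 3 of the Master Theorem (c > log_b(a), work dominated by root), giving O(n^2).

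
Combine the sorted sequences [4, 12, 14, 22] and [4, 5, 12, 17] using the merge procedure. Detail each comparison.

Merging process:

Compare 4 vs 4: take 4 from left. Merged: [4]
Compare 12 vs 4: take 4 from right. Merged: [4, 4]
Compare 12 vs 5: take 5 from right. Merged: [4, 4, 5]
Compare 12 vs 12: take 12 from left. Merged: [4, 4, 5, 12]
Compare 14 vs 12: take 12 from right. Merged: [4, 4, 5, 12, 12]
Compare 14 vs 17: take 14 from left. Merged: [4, 4, 5, 12, 12, 14]
Compare 22 vs 17: take 17 from right. Merged: [4, 4, 5, 12, 12, 14, 17]
Append remaining from left: [22]. Merged: [4, 4, 5, 12, 12, 14, 17, 22]

Final merged array: [4, 4, 5, 12, 12, 14, 17, 22]
Total comparisons: 7

The merged array is [4, 4, 5, 12, 12, 14, 17, 22], requiring 7 comparisons. The merge step runs in O(n) time where n is the total number of elements.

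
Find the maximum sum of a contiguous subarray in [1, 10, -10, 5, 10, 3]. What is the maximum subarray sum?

Using Kadane's algorithm on [1, 10, -10, 5, 10, 3]:

Scanning through the array:
Position 1 (value 10): max_ending_here = 11, max_so_far = 11
Position 2 (value -10): max_ending_here = 1, max_so_far = 11
Position 3 (value 5): max_ending_here = 6, max_so_far = 11
Position 4 (value 10): max_ending_here = 16, max_so_far = 16
Position 5 (value 3): max_ending_here = 19, max_so_far = 19

Maximum subarray: [1, 10, -10, 5, 10, 3]
Maximum sum: 19

The maximum subarray is [1, 10, -10, 5, 10, 3] with sum 19. This subarray runs from index 0 to index 5.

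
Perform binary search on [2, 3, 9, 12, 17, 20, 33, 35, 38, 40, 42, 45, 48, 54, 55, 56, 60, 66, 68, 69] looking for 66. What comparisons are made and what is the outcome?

Binary search for 66 in [2, 3, 9, 12, 17, 20, 33, 35, 38, 40, 42, 45, 48, 54, 55, 56, 60, 66, 68, 69]:

lo=0, hi=19, mid=9, arr[mid]=40 -> 40 < 66, search right half
lo=10, hi=19, mid=14, arr[mid]=55 -> 55 < 66, search right half
lo=15, hi=19, mid=17, arr[mid]=66 -> Found target at index 17!

Binary search finds 66 at index 17 after 3 comparisons. The search repeatedly halves the search space by comparing with the middle element.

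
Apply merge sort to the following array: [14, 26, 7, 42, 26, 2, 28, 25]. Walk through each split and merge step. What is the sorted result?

Merge sort trace:

Split: [14, 26, 7, 42, 26, 2, 28, 25] -> [14, 26, 7, 42] and [26, 2, 28, 25]
  Split: [14, 26, 7, 42] -> [14, 26] and [7, 42]
    Split: [14, 26] -> [14] and [26]
    Merge: [14] + [26] -> [14, 26]
    Split: [7, 42] -> [7] and [42]
    Merge: [7] + [42] -> [7, 42]
  Merge: [14, 26] + [7, 42] -> [7, 14, 26, 42]
  Split: [26, 2, 28, 25] -> [26, 2] and [28, 25]
    Split: [26, 2] -> [26] and [2]
    Merge: [26] + [2] -> [2, 26]
    Split: [28, 25] -> [28] and [25]
    Merge: [28] + [25] -> [25, 28]
  Merge: [2, 26] + [25, 28] -> [2, 25, 26, 28]
Merge: [7, 14, 26, 42] + [2, 25, 26, 28] -> [2, 7, 14, 25, 26, 26, 28, 42]

Final sorted array: [2, 7, 14, 25, 26, 26, 28, 42]

The merge sort proceeds by recursively splitting the array and merging sorted halves.
After all merges, the sorted array is [2, 7, 14, 25, 26, 26, 28, 42].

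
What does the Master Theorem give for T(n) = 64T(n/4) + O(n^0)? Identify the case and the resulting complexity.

Master Theorem for T(n) = 64T(n/4) + O(n^0):

a = 64, b = 4, c = 0
log_b(a) = log_4(64) = 3.0000

Case 1: c = 0 < log_4(64) = 3.0000
T(n) = O(n^(log_4 64)) = O(n^3)

For T(n) = 64T(n/4) + O(n^0): log_4(64) = 3.0000. This is Case 1 of the Master Theorem (c < log_b(a), work dominated by leaves), giving O(n^3).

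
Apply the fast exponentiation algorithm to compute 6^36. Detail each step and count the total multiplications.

Computing 6^36 by squaring (build up from 6^1; each line after the first costs one multiplication):

6^1 = 6
6^2 = (6^1)^2 = 6^2 = 36
6^4 = (6^2)^2 = 36^2 = 1296
6^8 = (6^4)^2 = 1296^2 = 1679616
6^9 = 6 * 6^8 = 6 * 1679616 = 10077696
6^18 = (6^9)^2 = 10077696^2 = 101559956668416
6^36 = (6^18)^2 = 101559956668416^2 = 10314424798490535546171949056

Result: 10314424798490535546171949056
Multiplications needed: 6 (6 lines after 6^1)

6^36 = 10314424798490535546171949056. Using exponentiation by squaring, this requires 6 multiplications. The key idea: if the exponent is even, square the half-power; if odd, multiply by the base once.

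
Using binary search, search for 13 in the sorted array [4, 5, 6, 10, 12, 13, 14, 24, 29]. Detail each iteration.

Binary search for 13 in [4, 5, 6, 10, 12, 13, 14, 24, 29]:

lo=0, hi=8, mid=4, arr[mid]=12 -> 12 < 13, search right half
lo=5, hi=8, mid=6, arr[mid]=14 -> 14 > 13, search left half
lo=5, hi=5, mid=5, arr[mid]=13 -> Found target at index 5!

Binary search finds 13 at index 5 after 3 comparisons. The search repeatedly halves the search space by comparing with the middle element.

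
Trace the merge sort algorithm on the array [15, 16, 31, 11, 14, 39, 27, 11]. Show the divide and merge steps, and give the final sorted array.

Merge sort trace:

Split: [15, 16, 31, 11, 14, 39, 27, 11] -> [15, 16, 31, 11] and [14, 39, 27, 11]
  Split: [15, 16, 31, 11] -> [15, 16] and [31, 11]
    Split: [15, 16] -> [15] and [16]
    Merge: [15] + [16] -> [15, 16]
    Split: [31, 11] -> [31] and [11]
    Merge: [31] + [11] -> [11, 31]
  Merge: [15, 16] + [11, 31] -> [11, 15, 16, 31]
  Split: [14, 39, 27, 11] -> [14, 39] and [27, 11]
    Split: [14, 39] -> [14] and [39]
    Merge: [14] + [39] -> [14, 39]
    Split: [27, 11] -> [27] and [11]
    Merge: [27] + [11] -> [11, 27]
  Merge: [14, 39] + [11, 27] -> [11, 14, 27, 39]
Merge: [11, 15, 16, 31] + [11, 14, 27, 39] -> [11, 11, 14, 15, 16, 27, 31, 39]

Final sorted array: [11, 11, 14, 15, 16, 27, 31, 39]

The merge sort proceeds by recursively splitting the array and merging sorted halves.
After all merges, the sorted array is [11, 11, 14, 15, 16, 27, 31, 39].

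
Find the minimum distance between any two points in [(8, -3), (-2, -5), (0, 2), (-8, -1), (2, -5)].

Computing all pairwise distances among 5 points:

d((8, -3), (-2, -5)) = 10.198
d((8, -3), (0, 2)) = 9.434
d((8, -3), (-8, -1)) = 16.1245
d((8, -3), (2, -5)) = 6.3246
d((-2, -5), (0, 2)) = 7.2801
d((-2, -5), (-8, -1)) = 7.2111
d((-2, -5), (2, -5)) = 4.0 <-- minimum
d((0, 2), (-8, -1)) = 8.544
d((0, 2), (2, -5)) = 7.2801
d((-8, -1), (2, -5)) = 10.7703

Closest pair: (-2, -5) and (2, -5) with distance 4.0

The closest pair is (-2, -5) and (2, -5) with Euclidean distance 4.0. For 5 points, brute-force pairwise comparison is shown above. For large n, the divide-and-conquer algorithm (sort by x, recurse on halves, check the dividing strip) achieves O(n log n).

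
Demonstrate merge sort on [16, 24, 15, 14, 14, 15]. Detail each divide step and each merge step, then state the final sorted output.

Merge sort trace:

Split: [16, 24, 15, 14, 14, 15] -> [16, 24, 15] and [14, 14, 15]
  Split: [16, 24, 15] -> [16] and [24, 15]
    Split: [24, 15] -> [24] and [15]
    Merge: [24] + [15] -> [15, 24]
  Merge: [16] + [15, 24] -> [15, 16, 24]
  Split: [14, 14, 15] -> [14] and [14, 15]
    Split: [14, 15] -> [14] and [15]
    Merge: [14] + [15] -> [14, 15]
  Merge: [14] + [14, 15] -> [14, 14, 15]
Merge: [15, 16, 24] + [14, 14, 15] -> [14, 14, 15, 15, 16, 24]

Final sorted array: [14, 14, 15, 15, 16, 24]

The merge sort proceeds by recursively splitting the array and merging sorted halves.
After all merges, the sorted array is [14, 14, 15, 15, 16, 24].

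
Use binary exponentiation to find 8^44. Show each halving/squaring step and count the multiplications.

Computing 8^44 by squaring (build up from 8^1; each line after the first costs one multiplication):

8^1 = 8
8^2 = (8^1)^2 = 8^2 = 64
8^4 = (8^2)^2 = 64^2 = 4096
8^5 = 8 * 8^4 = 8 * 4096 = 32768
8^10 = (8^5)^2 = 32768^2 = 1073741824
8^11 = 8 * 8^10 = 8 * 1073741824 = 8589934592
8^22 = (8^11)^2 = 8589934592^2 = 73786976294838206464
8^44 = (8^22)^2 = 73786976294838206464^2 = 5444517870735015415413993718908291383296

Result: 5444517870735015415413993718908291383296
Multiplications needed: 7 (7 lines after 8^1)

8^44 = 5444517870735015415413993718908291383296. Using exponentiation by squaring, this requires 7 multiplications. The key idea: if the exponent is even, square the half-power; if odd, multiply by the base once.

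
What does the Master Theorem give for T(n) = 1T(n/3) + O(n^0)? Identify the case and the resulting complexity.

Master Theorem for T(n) = 1T(n/3) + O(n^0):

a = 1, b = 3, c = 0
log_b(a) = log_3(1) = 0.0000

Case 2: c = 0 = log_3(1) = 0.0000
T(n) = O(n^0 log n) = O(log n)

For T(n) = 1T(n/3) + O(n^0): log_3(1) = 0.0000. This is Case 2 of the Master Theorem (c = log_b(a), equal work at all levels), giving O(log n).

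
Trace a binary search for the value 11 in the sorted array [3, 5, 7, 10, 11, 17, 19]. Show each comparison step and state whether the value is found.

Binary search for 11 in [3, 5, 7, 10, 11, 17, 19]:

lo=0, hi=6, mid=3, arr[mid]=10 -> 10 < 11, search right half
lo=4, hi=6, mid=5, arr[mid]=17 -> 17 > 11, search left half
lo=4, hi=4, mid=4, arr[mid]=11 -> Found target at index 4!

Binary search finds 11 at index 4 after 3 comparisons. The search repeatedly halves the search space by comparing with the middle element.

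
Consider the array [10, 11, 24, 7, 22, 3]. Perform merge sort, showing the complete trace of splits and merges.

Merge sort trace:

Split: [10, 11, 24, 7, 22, 3] -> [10, 11, 24] and [7, 22, 3]
  Split: [10, 11, 24] -> [10] and [11, 24]
    Split: [11, 24] -> [11] and [24]
    Merge: [11] + [24] -> [11, 24]
  Merge: [10] + [11, 24] -> [10, 11, 24]
  Split: [7, 22, 3] -> [7] and [22, 3]
    Split: [22, 3] -> [22] and [3]
    Merge: [22] + [3] -> [3, 22]
  Merge: [7] + [3, 22] -> [3, 7, 22]
Merge: [10, 11, 24] + [3, 7, 22] -> [3, 7, 10, 11, 22, 24]

Final sorted array: [3, 7, 10, 11, 22, 24]

The merge sort proceeds by recursively splitting the array and merging sorted halves.
After all merges, the sorted array is [3, 7, 10, 11, 22, 24].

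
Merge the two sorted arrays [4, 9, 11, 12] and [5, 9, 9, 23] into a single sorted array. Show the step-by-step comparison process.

Merging process:

Compare 4 vs 5: take 4 from left. Merged: [4]
Compare 9 vs 5: take 5 from right. Merged: [4, 5]
Compare 9 vs 9: take 9 from left. Merged: [4, 5, 9]
Compare 11 vs 9: take 9 from right. Merged: [4, 5, 9, 9]
Compare 11 vs 9: take 9 from right. Merged: [4, 5, 9, 9, 9]
Compare 11 vs 23: take 11 from left. Merged: [4, 5, 9, 9, 9, 11]
Compare 12 vs 23: take 12 from left. Merged: [4, 5, 9, 9, 9, 11, 12]
Append remaining from right: [23]. Merged: [4, 5, 9, 9, 9, 11, 12, 23]

Final merged array: [4, 5, 9, 9, 9, 11, 12, 23]
Total comparisons: 7

The merged array is [4, 5, 9, 9, 9, 11, 12, 23], requiring 7 comparisons. The merge step runs in O(n) time where n is the total number of elements.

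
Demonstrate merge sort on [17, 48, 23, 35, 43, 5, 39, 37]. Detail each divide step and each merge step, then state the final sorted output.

Merge sort trace:

Split: [17, 48, 23, 35, 43, 5, 39, 37] -> [17, 48, 23, 35] and [43, 5, 39, 37]
  Split: [17, 48, 23, 35] -> [17, 48] and [23, 35]
    Split: [17, 48] -> [17] and [48]
    Merge: [17] + [48] -> [17, 48]
    Split: [23, 35] -> [23] and [35]
    Merge: [23] + [35] -> [23, 35]
  Merge: [17, 48] + [23, 35] -> [17, 23, 35, 48]
  Split: [43, 5, 39, 37] -> [43, 5] and [39, 37]
    Split: [43, 5] -> [43] and [5]
    Merge: [43] + [5] -> [5, 43]
    Split: [39, 37] -> [39] and [37]
    Merge: [39] + [37] -> [37, 39]
  Merge: [5, 43] + [37, 39] -> [5, 37, 39, 43]
Merge: [17, 23, 35, 48] + [5, 37, 39, 43] -> [5, 17, 23, 35, 37, 39, 43, 48]

Final sorted array: [5, 17, 23, 35, 37, 39, 43, 48]

The merge sort proceeds by recursively splitting the array and merging sorted halves.
After all merges, the sorted array is [5, 17, 23, 35, 37, 39, 43, 48].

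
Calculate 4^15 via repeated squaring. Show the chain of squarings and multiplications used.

Computing 4^15 by squaring (build up from 4^1; each line after the first costs one multiplication):

4^1 = 4
4^2 = (4^1)^2 = 4^2 = 16
4^3 = 4 * 4^2 = 4 * 16 = 64
4^6 = (4^3)^2 = 64^2 = 4096
4^7 = 4 * 4^6 = 4 * 4096 = 16384
4^14 = (4^7)^2 = 16384^2 = 268435456
4^15 = 4 * 4^14 = 4 * 268435456 = 1073741824

Result: 1073741824
Multiplications needed: 6 (6 lines after 4^1)

4^15 = 1073741824. Using exponentiation by squaring, this requires 6 multiplications. The key idea: if the exponent is even, square the half-power; if odd, multiply by the base once.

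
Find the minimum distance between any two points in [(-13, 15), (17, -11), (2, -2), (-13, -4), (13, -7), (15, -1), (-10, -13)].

Computing all pairwise distances among 7 points:

d((-13, 15), (17, -11)) = 39.6989
d((-13, 15), (2, -2)) = 22.6716
d((-13, 15), (-13, -4)) = 19.0
d((-13, 15), (13, -7)) = 34.0588
d((-13, 15), (15, -1)) = 32.249
d((-13, 15), (-10, -13)) = 28.1603
d((17, -11), (2, -2)) = 17.4929
d((17, -11), (-13, -4)) = 30.8058
d((17, -11), (13, -7)) = 5.6569 <-- minimum
d((17, -11), (15, -1)) = 10.198
d((17, -11), (-10, -13)) = 27.074
d((2, -2), (-13, -4)) = 15.1327
d((2, -2), (13, -7)) = 12.083
d((2, -2), (15, -1)) = 13.0384
d((2, -2), (-10, -13)) = 16.2788
d((-13, -4), (13, -7)) = 26.1725
d((-13, -4), (15, -1)) = 28.1603
d((-13, -4), (-10, -13)) = 9.4868
d((13, -7), (15, -1)) = 6.3246
d((13, -7), (-10, -13)) = 23.7697
d((15, -1), (-10, -13)) = 27.7308

Closest pair: (17, -11) and (13, -7) with distance 5.6569

The closest pair is (17, -11) and (13, -7) with Euclidean distance 5.6569. For 7 points, brute-force pairwise comparison is shown above. For large n, the divide-and-conquer algorithm (sort by x, recurse on halves, check the dividing strip) achieves O(n log n).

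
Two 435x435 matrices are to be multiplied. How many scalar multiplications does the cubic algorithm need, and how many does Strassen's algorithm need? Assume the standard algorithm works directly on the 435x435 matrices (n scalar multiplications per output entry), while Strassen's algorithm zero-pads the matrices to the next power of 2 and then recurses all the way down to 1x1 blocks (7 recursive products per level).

Matrix multiplication for 435x435 matrices:

Strassen's algorithm requires power-of-2 dimensions. Pad 435x435 to 512x512 (next power of 2).

Standard algorithm: 435^3 = 82312875 multiplications
Strassen's algorithm: 7^(log2(512)) = 7^9 = 40353607 multiplications
Savings: 82312875 - 40353607 = 41959268 multiplications

Standard: 82312875 multiplications (435^3). Strassen: 40353607 multiplications (7^9, after padding to 512x512). Strassen reduces 8 recursive multiplications to 7 at each level.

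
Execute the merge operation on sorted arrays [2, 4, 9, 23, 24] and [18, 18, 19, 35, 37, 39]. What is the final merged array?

Merging process:

Compare 2 vs 18: take 2 from left. Merged: [2]
Compare 4 vs 18: take 4 from left. Merged: [2, 4]
Compare 9 vs 18: take 9 from left. Merged: [2, 4, 9]
Compare 23 vs 18: take 18 from right. Merged: [2, 4, 9, 18]
Compare 23 vs 18: take 18 from right. Merged: [2, 4, 9, 18, 18]
Compare 23 vs 19: take 19 from right. Merged: [2, 4, 9, 18, 18, 19]
Compare 23 vs 35: take 23 from left. Merged: [2, 4, 9, 18, 18, 19, 23]
Compare 24 vs 35: take 24 from left. Merged: [2, 4, 9, 18, 18, 19, 23, 24]
Append remaining from right: [35, 37, 39]. Merged: [2, 4, 9, 18, 18, 19, 23, 24, 35, 37, 39]

Final merged array: [2, 4, 9, 18, 18, 19, 23, 24, 35, 37, 39]
Total comparisons: 8

The merged array is [2, 4, 9, 18, 18, 19, 23, 24, 35, 37, 39], requiring 8 comparisons. The merge step runs in O(n) time where n is the total number of elements.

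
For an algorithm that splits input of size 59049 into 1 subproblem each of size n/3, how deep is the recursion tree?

For divide and conquer with division factor 3:

Problem sizes at each level:
Level 0: 59049
Level 1: 19683
Level 2: 6561
Level 3: 2187
Level 4: 729
Level 5: 243
Level 6: 81
Level 7: 27
Level 8: 9
Level 9: 3
Level 10: 1

The root is level 0 and the size-1 base case is level 10 (the tree spans levels 0 through 10, i.e. 11 levels counting the root), so the depth is the number of divisions: log_3(59049) = 10

The recursion tree depth is log_3(59049) = 10. At each level, the problem size is divided by 3, so it takes 10 divisions to reduce to a base case of size 1. The algorithm makes 1 recursive call at each level.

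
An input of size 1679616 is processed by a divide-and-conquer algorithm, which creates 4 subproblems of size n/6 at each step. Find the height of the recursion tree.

For divide and conquer with division factor 6:

Problem sizes at each level:
Level 0: 1679616
Level 1: 279936
Level 2: 46656
Level 3: 7776
Level 4: 1296
Level 5: 216
Level 6: 36
Level 7: 6
Level 8: 1

The root is level 0 and the size-1 base case is level 8 (the tree spans levels 0 through 8, i.e. 9 levels counting the root), so the depth is the number of divisions: log_6(1679616) = 8

The recursion tree depth is log_6(1679616) = 8. At each level, the problem size is divided by 6, so it takes 8 divisions to reduce to a base case of size 1. The algorithm makes 4 recursive calls at each level.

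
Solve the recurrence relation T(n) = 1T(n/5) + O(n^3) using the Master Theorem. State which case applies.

Master Theorem for T(n) = 1T(n/5) + O(n^3):

a = 1, b = 5, c = 3
log_b(a) = log_5(1) = 0.0000

Case 3: c = 3 > log_5(1) = 0.0000
T(n) = O(n^3) = O(n^3)

For T(n) = 1T(n/5) + O(n^3): log_5(1) = 0.0000. This is Case 3 of the Master Theorem (c > log_b(a), work dominated by root), giving O(n^3).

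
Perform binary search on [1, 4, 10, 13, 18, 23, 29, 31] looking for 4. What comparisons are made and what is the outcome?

Binary search for 4 in [1, 4, 10, 13, 18, 23, 29, 31]:

lo=0, hi=7, mid=3, arr[mid]=13 -> 13 > 4, search left half
lo=0, hi=2, mid=1, arr[mid]=4 -> Found target at index 1!

Binary search finds 4 at index 1 after 2 comparisons. The search repeatedly halves the search space by comparing with the middle element.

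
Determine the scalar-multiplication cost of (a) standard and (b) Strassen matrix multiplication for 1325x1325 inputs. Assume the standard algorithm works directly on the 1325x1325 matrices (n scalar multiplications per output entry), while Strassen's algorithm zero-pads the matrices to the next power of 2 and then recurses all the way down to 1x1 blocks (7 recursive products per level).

Matrix multiplication for 1325x1325 matrices:

Strassen's algorithm requires power-of-2 dimensions. Pad 1325x1325 to 2048x2048 (next power of 2).

Standard algorithm: 1325^3 = 2326203125 multiplications
Strassen's algorithm: 7^(log2(2048)) = 7^11 = 1977326743 multiplications
Savings: 2326203125 - 1977326743 = 348876382 multiplications

Standard: 2326203125 multiplications (1325^3). Strassen: 1977326743 multiplications (7^11, after padding to 2048x2048). Strassen reduces 8 recursive multiplications to 7 at each level.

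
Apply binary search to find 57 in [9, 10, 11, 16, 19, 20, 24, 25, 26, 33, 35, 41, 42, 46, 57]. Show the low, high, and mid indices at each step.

Binary search for 57 in [9, 10, 11, 16, 19, 20, 24, 25, 26, 33, 35, 41, 42, 46, 57]:

lo=0, hi=14, mid=7, arr[mid]=25 -> 25 < 57, search right half
lo=8, hi=14, mid=11, arr[mid]=41 -> 41 < 57, search right half
lo=12, hi=14, mid=13, arr[mid]=46 -> 46 < 57, search right half
lo=14, hi=14, mid=14, arr[mid]=57 -> Found target at index 14!

Binary search finds 57 at index 14 after 4 comparisons. The search repeatedly halves the search space by comparing with the middle element.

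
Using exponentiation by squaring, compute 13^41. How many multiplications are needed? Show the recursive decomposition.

Computing 13^41 by squaring (build up from 13^1; each line after the first costs one multiplication):

13^1 = 13
13^2 = (13^1)^2 = 13^2 = 169
13^4 = (13^2)^2 = 169^2 = 28561
13^5 = 13 * 13^4 = 13 * 28561 = 371293
13^10 = (13^5)^2 = 371293^2 = 137858491849
13^20 = (13^10)^2 = 137858491849^2 = 19004963774880799438801
13^40 = (13^20)^2 = 19004963774880799438801^2 = 361188648084531445929920877641340156544317601
13^41 = 13 * 13^40 = 13 * 361188648084531445929920877641340156544317601 = 4695452425098908797088971409337422035076128813

Result: 4695452425098908797088971409337422035076128813
Multiplications needed: 7 (7 lines after 13^1)

13^41 = 4695452425098908797088971409337422035076128813. Using exponentiation by squaring, this requires 7 multiplications. The key idea: if the exponent is even, square the half-power; if odd, multiply by the base once.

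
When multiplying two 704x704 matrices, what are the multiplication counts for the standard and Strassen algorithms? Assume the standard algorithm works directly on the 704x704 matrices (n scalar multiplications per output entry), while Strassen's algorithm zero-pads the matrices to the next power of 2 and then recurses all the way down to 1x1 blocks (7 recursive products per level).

Matrix multiplication for 704x704 matrices:

Strassen's algorithm requires power-of-2 dimensions. Pad 704x704 to 1024x1024 (next power of 2).

Standard algorithm: 704^3 = 348913664 multiplications
Strassen's algorithm: 7^(log2(1024)) = 7^10 = 282475249 multiplications
Savings: 348913664 - 282475249 = 66438415 multiplications

Standard: 348913664 multiplications (704^3). Strassen: 282475249 multiplications (7^10, after padding to 1024x1024). Strassen reduces 8 recursive multiplications to 7 at each level.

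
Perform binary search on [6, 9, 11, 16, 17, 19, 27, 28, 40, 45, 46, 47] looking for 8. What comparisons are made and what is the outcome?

Binary search for 8 in [6, 9, 11, 16, 17, 19, 27, 28, 40, 45, 46, 47]:

lo=0, hi=11, mid=5, arr[mid]=19 -> 19 > 8, search left half
lo=0, hi=4, mid=2, arr[mid]=11 -> 11 > 8, search left half
lo=0, hi=1, mid=0, arr[mid]=6 -> 6 < 8, search right half
lo=1, hi=1, mid=1, arr[mid]=9 -> 9 > 8, search left half
lo=1 > hi=0, target 8 not found

Binary search determines that 8 is not in the array after 4 comparisons. The search space was exhausted without finding the target.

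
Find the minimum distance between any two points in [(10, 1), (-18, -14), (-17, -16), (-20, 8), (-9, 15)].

Computing all pairwise distances among 5 points:

d((10, 1), (-18, -14)) = 31.7648
d((10, 1), (-17, -16)) = 31.9061
d((10, 1), (-20, 8)) = 30.8058
d((10, 1), (-9, 15)) = 23.6008
d((-18, -14), (-17, -16)) = 2.2361 <-- minimum
d((-18, -14), (-20, 8)) = 22.0907
d((-18, -14), (-9, 15)) = 30.3645
d((-17, -16), (-20, 8)) = 24.1868
d((-17, -16), (-9, 15)) = 32.0156
d((-20, 8), (-9, 15)) = 13.0384

Closest pair: (-18, -14) and (-17, -16) with distance 2.2361

The closest pair is (-18, -14) and (-17, -16) with Euclidean distance 2.2361. For 5 points, brute-force pairwise comparison is shown above. For large n, the divide-and-conquer algorithm (sort by x, recurse on halves, check the dividing strip) achieves O(n log n).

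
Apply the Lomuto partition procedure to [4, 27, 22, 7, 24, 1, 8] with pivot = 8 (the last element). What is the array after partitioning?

Lomuto partition with pivot = 8:

Initial array: [4, 27, 22, 7, 24, 1, 8]

arr[0]=4 <= 8: swap with position 0, array becomes [4, 27, 22, 7, 24, 1, 8]
arr[1]=27 > 8: no swap
arr[2]=22 > 8: no swap
arr[3]=7 <= 8: swap with position 1, array becomes [4, 7, 22, 27, 24, 1, 8]
arr[4]=24 > 8: no swap
arr[5]=1 <= 8: swap with position 2, array becomes [4, 7, 1, 27, 24, 22, 8]

Place pivot at position 3: [4, 7, 1, 8, 24, 22, 27]
Pivot position: 3

After partitioning with pivot 8, the array becomes [4, 7, 1, 8, 24, 22, 27]. The pivot is placed at index 3. All elements to the left of the pivot are <= 8, and all elements to the right are > 8.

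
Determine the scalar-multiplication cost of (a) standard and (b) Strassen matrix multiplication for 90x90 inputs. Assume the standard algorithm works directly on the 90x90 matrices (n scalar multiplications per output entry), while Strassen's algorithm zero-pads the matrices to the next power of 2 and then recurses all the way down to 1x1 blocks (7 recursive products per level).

Matrix multiplication for 90x90 matrices:

Strassen's algorithm requires power-of-2 dimensions. Pad 90x90 to 128x128 (next power of 2).

Standard algorithm: 90^3 = 729000 multiplications
Strassen's algorithm: 7^(log2(128)) = 7^7 = 823543 multiplications
Difference: 729000 - 823543 = -94543 (Strassen uses MORE here due to padding overhead — for small or just-over-power-of-2 n, padding can outweigh the per-level savings)

Standard: 729000 multiplications (90^3). Strassen: 823543 multiplications (7^7, after padding to 128x128). Strassen reduces 8 recursive multiplications to 7 at each level.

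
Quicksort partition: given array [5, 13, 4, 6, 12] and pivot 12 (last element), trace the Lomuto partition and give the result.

Lomuto partition with pivot = 12:

Initial array: [5, 13, 4, 6, 12]

arr[0]=5 <= 12: swap with position 0, array becomes [5, 13, 4, 6, 12]
arr[1]=13 > 12: no swap
arr[2]=4 <= 12: swap with position 1, array becomes [5, 4, 13, 6, 12]
arr[3]=6 <= 12: swap with position 2, array becomes [5, 4, 6, 13, 12]

Place pivot at position 3: [5, 4, 6, 12, 13]
Pivot position: 3

After partitioning with pivot 12, the array becomes [5, 4, 6, 12, 13]. The pivot is placed at index 3. All elements to the left of the pivot are <= 12, and all elements to the right are > 12.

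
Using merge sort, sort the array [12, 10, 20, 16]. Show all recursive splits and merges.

Merge sort trace:

Split: [12, 10, 20, 16] -> [12, 10] and [20, 16]
  Split: [12, 10] -> [12] and [10]
  Merge: [12] + [10] -> [10, 12]
  Split: [20, 16] -> [20] and [16]
  Merge: [20] + [16] -> [16, 20]
Merge: [10, 12] + [16, 20] -> [10, 12, 16, 20]

Final sorted array: [10, 12, 16, 20]

The merge sort proceeds by recursively splitting the array and merging sorted halves.
After all merges, the sorted array is [10, 12, 16, 20].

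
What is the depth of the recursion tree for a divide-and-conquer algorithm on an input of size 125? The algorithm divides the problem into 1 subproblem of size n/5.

For divide and conquer with division factor 5:

Problem sizes at each level:
Level 0: 125
Level 1: 25
Level 2: 5
Level 3: 1

The root is level 0 and the size-1 base case is level 3 (the tree spans levels 0 through 3, i.e. 4 levels counting the root), so the depth is the number of divisions: log_5(125) = 3

The recursion tree depth is log_5(125) = 3. At each level, the problem size is divided by 5, so it takes 3 divisions to reduce to a base case of size 1. The algorithm makes 1 recursive call at each level.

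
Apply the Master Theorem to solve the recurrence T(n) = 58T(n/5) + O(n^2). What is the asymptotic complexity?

Master Theorem for T(n) = 58T(n/5) + O(n^2):

a = 58, b = 5, c = 2
log_b(a) = log_5(58) = 2.5229

Case 1: c = 2 < log_5(58) = 2.5229
T(n) = O(n^(log_5 58))

For T(n) = 58T(n/5) + O(n^2): log_5(58) = 2.5229. This is Case 1 of the Master Theorem (c < log_b(a), work dominated by leaves), giving O(n^(log_5 58)).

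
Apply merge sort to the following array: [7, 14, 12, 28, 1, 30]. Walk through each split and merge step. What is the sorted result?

Merge sort trace:

Split: [7, 14, 12, 28, 1, 30] -> [7, 14, 12] and [28, 1, 30]
  Split: [7, 14, 12] -> [7] and [14, 12]
    Split: [14, 12] -> [14] and [12]
    Merge: [14] + [12] -> [12, 14]
  Merge: [7] + [12, 14] -> [7, 12, 14]
  Split: [28, 1, 30] -> [28] and [1, 30]
    Split: [1, 30] -> [1] and [30]
    Merge: [1] + [30] -> [1, 30]
  Merge: [28] + [1, 30] -> [1, 28, 30]
Merge: [7, 12, 14] + [1, 28, 30] -> [1, 7, 12, 14, 28, 30]

Final sorted array: [1, 7, 12, 14, 28, 30]

The merge sort proceeds by recursively splitting the array and merging sorted halves.
After all merges, the sorted array is [1, 7, 12, 14, 28, 30].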